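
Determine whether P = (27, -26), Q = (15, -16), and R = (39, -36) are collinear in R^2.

Yes

PQ = (-12, 10), PR = (12, -10).
Twice the signed area of △PQR is (-12)(-10) − (10)(12) = 0.
The triangle is degenerate (zero area), so the points are collinear.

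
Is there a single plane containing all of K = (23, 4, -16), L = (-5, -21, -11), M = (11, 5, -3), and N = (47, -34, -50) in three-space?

A normal to the plane through K, L, M is n = KL × KM = (-330, 304, -328).
The plane has equation n·P = -1126. For N: n·N = -9446.
-9446 ≠ -1126, so N is off the plane.

No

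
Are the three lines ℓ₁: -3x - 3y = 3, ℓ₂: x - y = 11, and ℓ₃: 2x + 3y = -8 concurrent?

Yes

The three lines meet at one point iff the augmented coefficient matrix [aᵢ bᵢ cᵢ] has rank < 3, i.e. its determinant vanishes.
Here the determinant is 0.
It vanishes, so the lines are concurrent at (5, -6).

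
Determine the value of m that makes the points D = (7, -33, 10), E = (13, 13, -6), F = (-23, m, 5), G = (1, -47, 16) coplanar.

9

Coplanarity ⇔ det[DE; DF; DG] = 0.
Expanding, this is linear in m: (-60)m + (540) = 0.
So m = 9.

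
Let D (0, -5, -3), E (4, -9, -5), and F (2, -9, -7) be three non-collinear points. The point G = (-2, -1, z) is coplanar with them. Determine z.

1

The plane through D, E, F has equation 8x + 12y − 8z = -36.
Substituting G: (-8)z + (-28) = -36, so z = 1.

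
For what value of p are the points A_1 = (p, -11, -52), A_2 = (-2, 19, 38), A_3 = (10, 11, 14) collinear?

Direction A_2A_3 = (12, -8, -24). From the y-coordinate of A_1, the parameter along the line is τ = (-11 − 19)/(-8) = 15/4.
Then p = (-2) + 15/4·(12) = 43.

43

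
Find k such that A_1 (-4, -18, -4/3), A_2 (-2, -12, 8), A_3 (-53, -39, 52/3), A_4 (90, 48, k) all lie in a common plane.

40/3

The points are coplanar iff A_1A_2 · (A_1A_3 × A_1A_4) = 0.
Expanding, this is linear in k: (252)k + (-3360) = 0.
So k = 40/3.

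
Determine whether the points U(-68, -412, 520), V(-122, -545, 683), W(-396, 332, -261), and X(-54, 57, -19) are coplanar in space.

The four points are coplanar iff the 3×3 determinant with rows UV, UW, UX is zero.
Rows: (-54, -133, 163), (-328, 744, -781), (14, 469, -539).
Expanding along the first row: (-54)(-34727) − (-133)(187726) + (163)(-164248) = 70392.
Nonzero ⇒ not coplanar.

No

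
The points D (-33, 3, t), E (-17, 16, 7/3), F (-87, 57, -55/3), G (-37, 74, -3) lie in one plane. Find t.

Coplanarity ⇔ det[DE; DF; DG] = 0.
Expanding, this is linear in t: (3240)t + (8640) = 0.
So t = -8/3.

-8/3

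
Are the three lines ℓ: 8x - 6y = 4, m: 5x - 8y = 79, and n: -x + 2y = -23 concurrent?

Yes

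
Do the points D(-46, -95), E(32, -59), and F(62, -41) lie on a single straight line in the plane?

DE = (78, 36), DF = (108, 54).
Twice the signed area of △DEF is (78)(54) − (36)(108) = 324.
The area is nonzero, so the three points are not collinear.

No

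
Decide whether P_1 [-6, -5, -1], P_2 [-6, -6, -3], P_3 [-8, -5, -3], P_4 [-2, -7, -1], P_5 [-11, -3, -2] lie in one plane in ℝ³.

The plane through P_1, P_2, P_3 has normal n = P_1P_2 × P_1P_3 = (2, 4, -2) and equation n·P = -30.
Checking the remaining points: n·P_4 = -30, n·P_5 = -30.
All equal -30, so all 5 points lie in one plane.

Yes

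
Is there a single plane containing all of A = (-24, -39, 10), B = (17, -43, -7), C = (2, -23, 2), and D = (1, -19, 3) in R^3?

Yes

The four points are coplanar iff the 3×3 determinant with rows AB, AC, AD is zero.
Rows: (41, -4, -17), (26, 16, -8), (25, 20, -7).
Expanding along the first row: (41)(48) − (-4)(18) + (-17)(120) = 0.
Zero determinant ⇒ coplanar.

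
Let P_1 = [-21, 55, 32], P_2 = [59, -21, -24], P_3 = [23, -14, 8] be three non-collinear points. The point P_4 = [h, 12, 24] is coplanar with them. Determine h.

A normal to the plane is n = P_1P_2 × P_1P_3 = (-2040, -544, -2176).
P_4 lies in the plane iff n · P_1P_4 = 0.
This gives (-2040)h + (-2040) = 0, so h = -1.

-1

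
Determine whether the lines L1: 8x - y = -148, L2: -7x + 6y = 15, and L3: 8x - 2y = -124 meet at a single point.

No

Intersecting L1 and L2: solving the 2×2 system gives (x, y) = (-873/41, -916/41).
Substitute into L3: (8)(-873/41) + (-2)(-916/41) = -5152/41.
But L3 requires -124 ≠ -5152/41, so the three lines have no common point.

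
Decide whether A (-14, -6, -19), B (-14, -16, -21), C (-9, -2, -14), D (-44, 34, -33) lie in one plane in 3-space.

The four points are coplanar iff the 3×3 determinant with rows AB, AC, AD is zero.
Rows: (0, -10, -2), (5, 4, 5), (-30, 40, -14).
Expanding along the first row: (0)(-256) − (-10)(80) + (-2)(320) = 160.
Nonzero ⇒ not coplanar.

No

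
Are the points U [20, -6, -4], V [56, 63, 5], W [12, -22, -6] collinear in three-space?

UV = (36, 69, 9), UW = (-8, -16, -2).
Comparing components 2 and 3: (69)(-2) − (9)(-16) = 6 ≠ 0, so UV and UW are not parallel and the points are not collinear.

No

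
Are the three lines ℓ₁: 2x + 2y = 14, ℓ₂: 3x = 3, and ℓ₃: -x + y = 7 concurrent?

The three lines meet at one point iff the augmented coefficient matrix [aᵢ bᵢ cᵢ] has rank < 3, i.e. its determinant vanishes.
Here the determinant is -12.
Nonzero, so no common point exists.

No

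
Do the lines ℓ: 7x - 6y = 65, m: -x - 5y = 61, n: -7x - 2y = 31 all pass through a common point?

Yes

Lines aᵢx + bᵢy = cᵢ with pairwise distinct directions are concurrent exactly when det[aᵢ bᵢ cᵢ] = 0.
Here the determinant is 0.
It vanishes, so the lines are concurrent at (-1, -12).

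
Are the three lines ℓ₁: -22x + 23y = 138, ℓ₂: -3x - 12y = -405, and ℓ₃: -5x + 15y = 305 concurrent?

Yes

Intersecting ℓ₁ and ℓ₂: solving the 2×2 system gives (x, y) = (23, 28).
Substitute into ℓ₃: (-5)(23) + (15)(28) = 305.
This equals 305, so (23, 28) lies on all three lines and they are concurrent.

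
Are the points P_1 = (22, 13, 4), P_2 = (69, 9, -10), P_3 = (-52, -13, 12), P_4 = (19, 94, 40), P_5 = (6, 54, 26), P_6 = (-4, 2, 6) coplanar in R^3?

Yes

The plane through P_1, P_2, P_3 has normal n = P_1P_2 × P_1P_3 = (-396, 660, -1518) and equation n·P = -6204.
Checking the remaining points: n·P_4 = -6204, n·P_5 = -6204, n·P_6 = -6204.
All equal -6204, so all 6 points lie in one plane.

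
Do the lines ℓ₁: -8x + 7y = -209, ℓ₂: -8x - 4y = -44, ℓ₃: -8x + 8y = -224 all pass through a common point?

Yes

Intersecting ℓ₁ and ℓ₂: solving the 2×2 system gives (x, y) = (13, -15).
Substitute into ℓ₃: (-8)(13) + (8)(-15) = -224.
This equals -224, so (13, -15) lies on all three lines and they are concurrent.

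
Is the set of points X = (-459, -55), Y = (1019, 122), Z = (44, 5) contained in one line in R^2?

No

XY = (1478, 177), XZ = (503, 60).
If collinear, XZ would be a scalar multiple of XY. But (1478)·(60) ≠ (177)·(503) (difference -351), so they are not parallel; the points are not collinear.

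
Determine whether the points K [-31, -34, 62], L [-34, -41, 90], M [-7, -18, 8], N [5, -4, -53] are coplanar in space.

The four points are coplanar iff the 3×3 determinant with rows KL, KM, KN is zero.
Rows: (-3, -7, 28), (24, 16, -54), (36, 30, -115).
Expanding along the first row: (-3)(-220) − (-7)(-816) + (28)(144) = -1020.
Nonzero ⇒ not coplanar.

No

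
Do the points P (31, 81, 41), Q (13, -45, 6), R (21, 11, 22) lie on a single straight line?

No

PQ = (-18, -126, -35), PR = (-10, -70, -19).
Comparing components 2 and 3: (-126)(-19) − (-35)(-70) = -56 ≠ 0, so PQ and PR are not parallel and the points are not collinear.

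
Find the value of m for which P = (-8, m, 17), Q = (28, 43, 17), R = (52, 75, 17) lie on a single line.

-5

Direction QR = (24, 32, 0). From the x-coordinate of P, the parameter along the line is τ = (-8 − 28)/24 = -3/2.
Then m = 43 + (-3/2)·(32) = -5.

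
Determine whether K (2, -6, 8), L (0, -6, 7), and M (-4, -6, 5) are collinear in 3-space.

Yes

KL = (-2, 0, -1), KM = (-6, 0, -3).
Each component of KM is 3 times the corresponding component of KL, so KM = 3·KL and the points are collinear.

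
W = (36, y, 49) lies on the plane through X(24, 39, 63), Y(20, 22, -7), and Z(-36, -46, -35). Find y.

50

The plane through X, Y, Z has equation −4284x + 3808y − 680z = 2856.
Substituting W: (3808)y + (-187544) = 2856, so y = 50.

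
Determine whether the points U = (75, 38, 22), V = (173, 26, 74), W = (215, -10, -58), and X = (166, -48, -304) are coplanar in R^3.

Yes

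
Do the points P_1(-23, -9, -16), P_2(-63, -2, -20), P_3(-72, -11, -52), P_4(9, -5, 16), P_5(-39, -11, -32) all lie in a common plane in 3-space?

No

The plane through P_1, P_2, P_3 has normal n = P_1P_2 × P_1P_3 = (-260, -1244, 423) and equation n·P = 10408.
Checking the remaining points: n·P_4 = 10648, n·P_5 = 10288.
Since n·P_4 = 10648 ≠ 10408, P_4 is off the plane and the points are not all coplanar.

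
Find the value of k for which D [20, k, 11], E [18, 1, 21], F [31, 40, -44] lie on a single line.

Collinearity requires DE × DF = 0; each component is linear in k.
The x-component gives (65)k + (-455) = 0, so k = 7.
The remaining components then also vanish.

7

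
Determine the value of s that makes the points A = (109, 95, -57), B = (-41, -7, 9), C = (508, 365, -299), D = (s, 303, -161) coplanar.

414

The points are coplanar iff AB · (AC × AD) = 0.
Expanding, this is linear in s: (6864)s + (-2841696) = 0.
So s = 414.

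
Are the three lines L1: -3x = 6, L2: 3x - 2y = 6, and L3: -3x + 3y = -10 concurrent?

No

The three lines meet at one point iff the augmented coefficient matrix [aᵢ bᵢ cᵢ] has rank < 3, i.e. its determinant vanishes.
Here the determinant is 12.
Nonzero, so no common point exists.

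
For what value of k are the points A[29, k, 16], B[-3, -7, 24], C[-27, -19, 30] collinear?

9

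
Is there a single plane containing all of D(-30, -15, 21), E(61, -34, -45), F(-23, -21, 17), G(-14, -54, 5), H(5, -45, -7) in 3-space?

The plane through D, E, F has normal n = DE × DF = (-320, -98, -413) and equation n·P = 2397.
Checking the remaining points: n·G = 7707, n·H = 5701.
Since n·G = 7707 ≠ 2397, G is off the plane and the points are not all coplanar.

No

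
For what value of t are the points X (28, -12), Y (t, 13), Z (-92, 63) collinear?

The three points are collinear iff det[XY; XZ] = 0.
This determinant is linear in t: (75)t + (900) = 0, so t = -12.

-12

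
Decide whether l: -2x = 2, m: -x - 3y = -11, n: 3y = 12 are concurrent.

Yes

Lines aᵢx + bᵢy = cᵢ with pairwise distinct directions are concurrent exactly when det[aᵢ bᵢ cᵢ] = 0.
Here the determinant is 0.
It vanishes, so the lines are concurrent at (-1, 4).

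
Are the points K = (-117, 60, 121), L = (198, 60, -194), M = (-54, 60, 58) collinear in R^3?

Yes

KL = (315, 0, -315), KM = (63, 0, -63).
KL × KM = (0, 0, 0).
The cross product vanishes, so the three points are collinear.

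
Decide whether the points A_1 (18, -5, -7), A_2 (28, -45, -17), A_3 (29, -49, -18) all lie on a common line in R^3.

Yes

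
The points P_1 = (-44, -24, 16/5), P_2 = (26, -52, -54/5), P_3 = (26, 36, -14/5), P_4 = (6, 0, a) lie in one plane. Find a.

Normal to plane P_1P_2P_3: n = (1008, -560, 6160); plane equation n·P = -11200.
Requiring n·P_4 = -11200: (6160)a + (6048) = -11200.
So a = -14/5.

-14/5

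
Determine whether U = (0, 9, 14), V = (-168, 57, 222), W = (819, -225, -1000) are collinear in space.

Yes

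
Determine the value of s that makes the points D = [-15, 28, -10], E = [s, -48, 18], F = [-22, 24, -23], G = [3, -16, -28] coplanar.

61

Normal to plane DFG: n = (-500, -360, 380); plane equation n·P = -6380.
Requiring n·E = -6380: (-500)s + (24120) = -6380.
So s = 61.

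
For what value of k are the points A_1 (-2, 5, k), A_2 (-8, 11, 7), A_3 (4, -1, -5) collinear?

Direction A_2A_3 = (12, -12, -12). From the x-coordinate of A_1, the parameter along the line is τ = (-2 − (-8))/12 = 1/2.
Then k = 7 + 1/2·(-12) = 1.

1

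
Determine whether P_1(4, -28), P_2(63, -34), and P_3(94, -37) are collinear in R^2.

No

P_1P_2 = (59, -6), P_1P_3 = (90, -9).
det[P_1P_2; P_1P_3] = (59)(-9) − (-6)(90) = 9.
The determinant is nonzero, so they are not collinear.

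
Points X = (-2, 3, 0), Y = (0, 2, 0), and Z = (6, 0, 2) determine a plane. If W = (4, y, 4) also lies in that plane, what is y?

2

Coplanarity requires XY · (XZ × XW) = 0.
XY = (2, -1, 0), XZ = (8, -3, 2); the triple product is linear in y with coefficient -4 and constant term 8.
Setting it to zero: y = 2.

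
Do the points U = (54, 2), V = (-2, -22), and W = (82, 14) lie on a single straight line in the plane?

UV = (-56, -24), UW = (28, 12).
Twice the signed area of △UVW is (-56)(12) − (-24)(28) = 0.
The triangle is degenerate (zero area), so the points are collinear.

Yes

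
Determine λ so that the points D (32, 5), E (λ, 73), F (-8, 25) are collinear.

The three points are collinear iff det[DE; DF] = 0.
This determinant is linear in λ: (20)λ + (2080) = 0, so λ = -104.

-104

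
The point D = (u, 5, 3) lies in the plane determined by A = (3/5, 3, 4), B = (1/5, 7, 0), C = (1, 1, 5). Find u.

A normal to the plane is n = AB × AC = (-4, -6/5, -4/5).
D lies in the plane iff n · AD = 0.
This gives (-4)u + (4/5) = 0, so u = 1/5.

1/5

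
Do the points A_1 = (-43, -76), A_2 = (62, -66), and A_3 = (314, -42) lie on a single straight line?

Yes

A_1A_2 = (105, 10), A_1A_3 = (357, 34).
Checking proportionality: A_1A_3 = 17/5·A_1A_2, so the vectors are parallel and the points are collinear.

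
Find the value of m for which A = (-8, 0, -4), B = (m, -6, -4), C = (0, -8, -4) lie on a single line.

-2

Collinearity requires AB × AC = 0; each component is linear in m.
The z-component gives (-8)m + (-16) = 0, so m = -2.
The remaining components then also vanish.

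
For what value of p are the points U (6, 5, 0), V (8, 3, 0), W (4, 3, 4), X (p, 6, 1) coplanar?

4

Normal to plane UVW: n = (-8, -8, -8); plane equation n·P = -88.
Requiring n·X = -88: (-8)p + (-56) = -88.
So p = 4.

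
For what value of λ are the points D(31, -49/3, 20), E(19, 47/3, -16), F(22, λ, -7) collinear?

23/3

Collinearity requires DE × DF = 0; each component is linear in λ.
The x-component gives (36)λ + (-276) = 0, so λ = 23/3.
The remaining components then also vanish.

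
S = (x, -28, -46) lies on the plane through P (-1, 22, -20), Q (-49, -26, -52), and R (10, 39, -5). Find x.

Coplanarity requires PQ · (PR × PS) = 0.
PQ = (-48, -48, -32), PR = (11, 17, 15); the triple product is linear in x with coefficient -176 and constant term -11088.
Setting it to zero: x = -63.

-63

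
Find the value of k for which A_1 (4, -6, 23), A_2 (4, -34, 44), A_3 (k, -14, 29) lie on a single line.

4

Direction A_1A_2 = (0, -28, 21). From the y-coordinate of A_3, the parameter along the line is τ = (-14 − (-6))/(-28) = 2/7.
Then k = 4 + 2/7·(0) = 4.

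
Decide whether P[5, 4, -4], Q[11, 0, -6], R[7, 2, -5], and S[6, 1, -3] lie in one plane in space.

With P as base: PQ = (6, -4, -2), PR = (2, -2, -1), PS = (1, -3, 1).
PR × PS = (-5, -3, -4).
PQ · (PR × PS) = -10.
Since -10 ≠ 0, the four points are not coplanar.

No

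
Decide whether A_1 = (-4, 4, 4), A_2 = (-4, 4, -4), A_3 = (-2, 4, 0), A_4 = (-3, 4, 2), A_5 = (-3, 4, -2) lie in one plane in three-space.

Yes

The plane through A_1, A_2, A_3 has normal n = A_1A_2 × A_1A_3 = (0, -16, 0) and equation n·P = -64.
Checking the remaining points: n·A_4 = -64, n·A_5 = -64.
All equal -64, so all 5 points lie in one plane.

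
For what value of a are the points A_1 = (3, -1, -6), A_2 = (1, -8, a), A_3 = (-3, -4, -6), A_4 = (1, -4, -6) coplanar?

The points are coplanar iff A_1A_2 · (A_1A_3 × A_1A_4) = 0.
Expanding, this is linear in a: (12)a + (72) = 0.
So a = -6.

-6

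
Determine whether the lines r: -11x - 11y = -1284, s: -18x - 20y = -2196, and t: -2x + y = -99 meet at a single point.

No

Lines aᵢx + bᵢy = cᵢ with pairwise distinct directions are concurrent exactly when det[aᵢ bᵢ cᵢ] = 0.
Here the determinant is -174.
Nonzero, so no common point exists.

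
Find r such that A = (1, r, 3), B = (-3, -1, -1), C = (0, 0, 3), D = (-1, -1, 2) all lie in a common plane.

3

The points are coplanar iff AB · (AC × AD) = 0.
Expanding, this is linear in r: (1)r + (-3) = 0.
So r = 3.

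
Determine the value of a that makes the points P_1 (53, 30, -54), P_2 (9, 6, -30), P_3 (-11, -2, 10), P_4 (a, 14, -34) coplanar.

Normal to plane P_1P_2P_3: n = (-768, 1280, -128); plane equation n·P = 4608.
Requiring n·P_4 = 4608: (-768)a + (22272) = 4608.
So a = 23.

23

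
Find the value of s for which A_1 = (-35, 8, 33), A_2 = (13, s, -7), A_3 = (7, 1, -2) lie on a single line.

0

Direction A_1A_3 = (42, -7, -35). From the x-coordinate of A_2, the parameter along the line is τ = (13 − (-35))/42 = 8/7.
Then s = 8 + 8/7·(-7) = 0.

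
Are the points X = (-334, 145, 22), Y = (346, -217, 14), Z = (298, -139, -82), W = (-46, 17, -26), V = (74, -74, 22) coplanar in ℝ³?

No

The plane through X, Y, Z has normal n = XY × XZ = (35376, 65664, 35664) and equation n·P = -1509696.
Checking the remaining points: n·W = -1438272, n·V = -1456704.
Since n·W = -1438272 ≠ -1509696, W is off the plane and the points are not all coplanar.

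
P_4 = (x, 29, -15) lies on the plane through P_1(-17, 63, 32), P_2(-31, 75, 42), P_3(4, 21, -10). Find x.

-52

A normal to the plane is n = P_1P_2 × P_1P_3 = (-84, -378, 336).
P_4 lies in the plane iff n · P_1P_4 = 0.
This gives (-84)x + (-4368) = 0, so x = -52.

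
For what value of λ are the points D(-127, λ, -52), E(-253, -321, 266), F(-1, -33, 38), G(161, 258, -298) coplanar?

The points are coplanar iff DE · (DF × DG) = 0.
Expanding, this is linear in λ: (-47736)λ + (-3007368) = 0.
So λ = -63.

-63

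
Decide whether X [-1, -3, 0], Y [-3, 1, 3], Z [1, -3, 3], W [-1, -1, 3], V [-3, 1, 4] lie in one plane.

No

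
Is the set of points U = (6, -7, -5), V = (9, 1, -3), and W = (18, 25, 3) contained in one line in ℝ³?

UV = (3, 8, 2), UW = (12, 32, 8).
UV × UW = (0, 0, 0).
The cross product vanishes, so the three points are collinear.

Yes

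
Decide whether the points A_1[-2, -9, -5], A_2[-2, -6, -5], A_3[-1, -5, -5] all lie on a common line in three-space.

A_1A_2 = (0, 3, 0), A_1A_3 = (1, 4, 0).
A_1A_2 × A_1A_3 = (0, 0, -3).
The cross product is nonzero, so the points do not lie on one line.

No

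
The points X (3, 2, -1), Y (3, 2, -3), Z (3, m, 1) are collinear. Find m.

Direction XY = (0, 0, -2). From the z-coordinate of Z, the parameter along the line is τ = (1 − (-1))/(-2) = -1.
Then m = 2 + (-1)·(0) = 2.

2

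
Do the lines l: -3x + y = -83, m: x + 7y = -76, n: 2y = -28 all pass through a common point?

No

Lines aᵢx + bᵢy = cᵢ with pairwise distinct directions are concurrent exactly when det[aᵢ bᵢ cᵢ] = 0.
Here the determinant is -6.
Nonzero, so no common point exists.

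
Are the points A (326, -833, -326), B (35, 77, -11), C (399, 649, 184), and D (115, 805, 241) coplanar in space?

A normal to the plane through A, B, C is n = AB × AC = (-2730, 171405, -497692).
The plane has equation n·P = 18577247. For D: n·D = 17723303.
17723303 ≠ 18577247, so D is off the plane.

No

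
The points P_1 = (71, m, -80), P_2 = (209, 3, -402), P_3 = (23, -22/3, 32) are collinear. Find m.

Collinearity requires P_1P_2 × P_1P_3 = 0; each component is linear in m.
The x-component gives (-434)m + (-6076/3) = 0, so m = -14/3.
The remaining components then also vanish.

-14/3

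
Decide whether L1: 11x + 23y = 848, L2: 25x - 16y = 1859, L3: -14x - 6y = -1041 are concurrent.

Lines aᵢx + bᵢy = cᵢ with pairwise distinct directions are concurrent exactly when det[aᵢ bᵢ cᵢ] = 0.
Here the determinant is -11265.
Nonzero, so no common point exists.

No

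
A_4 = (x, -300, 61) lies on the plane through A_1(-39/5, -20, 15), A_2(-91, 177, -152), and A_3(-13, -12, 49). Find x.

A normal to the plane is n = A_1A_2 × A_1A_3 = (8034, 18486/5, 1794/5).
A_4 lies in the plane iff n · A_1A_4 = 0.
This gives (8034)x + (-956046) = 0, so x = 119.

119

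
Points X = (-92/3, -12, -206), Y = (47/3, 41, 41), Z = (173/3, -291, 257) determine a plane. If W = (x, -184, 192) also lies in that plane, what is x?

45

The plane through X, Y, Z has equation 93452x + 366y − (52826/3)z = 757132.
Substituting W: (93452)x + (-3448208) = 757132, so x = 45.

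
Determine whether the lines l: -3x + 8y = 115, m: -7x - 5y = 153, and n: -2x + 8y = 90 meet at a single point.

Lines aᵢx + bᵢy = cᵢ with pairwise distinct directions are concurrent exactly when det[aᵢ bᵢ cᵢ] = 0.
Here the determinant is 24.
Nonzero, so no common point exists.

No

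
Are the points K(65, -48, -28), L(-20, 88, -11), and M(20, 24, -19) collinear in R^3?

Yes

KL = (-85, 136, 17), KM = (-45, 72, 9).
Each component of KM is 9/17 times the corresponding component of KL, so KM = 9/17·KL and the points are collinear.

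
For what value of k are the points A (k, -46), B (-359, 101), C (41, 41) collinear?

The three points are collinear iff det[AB; AC] = 0.
This determinant is linear in k: (60)k + (-37260) = 0, so k = 621.

621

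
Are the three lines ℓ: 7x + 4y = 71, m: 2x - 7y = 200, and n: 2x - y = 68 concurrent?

No

Intersecting ℓ and m: solving the 2×2 system gives (x, y) = (1297/57, -1258/57).
Substitute into n: (2)(1297/57) + (-1)(-1258/57) = 1284/19.
But n requires 68 ≠ 1284/19, so the three lines have no common point.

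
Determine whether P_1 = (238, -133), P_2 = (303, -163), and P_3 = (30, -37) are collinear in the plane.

Yes

P_1P_2 = (65, -30), P_1P_3 = (-208, 96).
Checking proportionality: P_1P_3 = -16/5·P_1P_2, so the vectors are parallel and the points are collinear.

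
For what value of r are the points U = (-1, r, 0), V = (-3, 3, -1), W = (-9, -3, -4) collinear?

Collinearity requires UV × UW = 0; each component is linear in r.
The x-component gives (3)r + (-15) = 0, so r = 5.
The remaining components then also vanish.

5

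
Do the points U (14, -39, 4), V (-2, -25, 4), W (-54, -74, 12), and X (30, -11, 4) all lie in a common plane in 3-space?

The four points are coplanar iff the 3×3 determinant with rows UV, UW, UX is zero.
Rows: (-16, 14, 0), (-68, -35, 8), (16, 28, 0).
Expanding along the first row: (-16)(-224) − (14)(-128) + (0)(-1344) = 5376.
Nonzero ⇒ not coplanar.

No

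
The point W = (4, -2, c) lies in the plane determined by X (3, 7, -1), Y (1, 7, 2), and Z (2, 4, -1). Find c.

-7

The plane through X, Y, Z has equation 9x − 3y + 6z = 0.
Substituting W: (6)c + (42) = 0, so c = -7.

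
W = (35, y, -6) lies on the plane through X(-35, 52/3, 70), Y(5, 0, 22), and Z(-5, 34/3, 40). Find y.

-11/3

A normal to the plane is n = XY × XZ = (232, -240, 280).
W lies in the plane iff n · XW = 0.
This gives (-240)y + (-880) = 0, so y = -11/3.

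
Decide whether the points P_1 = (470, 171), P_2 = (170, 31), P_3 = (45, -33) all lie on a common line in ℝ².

No

P_1P_2 = (-300, -140), P_1P_3 = (-425, -204).
If collinear, P_1P_3 would be a scalar multiple of P_1P_2. But (-300)·(-204) ≠ (-140)·(-425) (difference 1700), so they are not parallel; the points are not collinear.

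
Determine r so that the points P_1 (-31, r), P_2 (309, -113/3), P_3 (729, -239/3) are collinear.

Collinearity: (P_1 − P_2) must be parallel to (P_3 − P_2) = (420, -42).
Cross-multiplying the components: (r − (-113/3))·(420) = (-340)·(-42).
Solving gives r = -11/3.

-11/3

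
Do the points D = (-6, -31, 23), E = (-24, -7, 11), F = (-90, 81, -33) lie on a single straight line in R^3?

Yes

DE = (-18, 24, -12), DF = (-84, 112, -56).
DE × DF = (0, 0, 0).
The cross product vanishes, so the three points are collinear.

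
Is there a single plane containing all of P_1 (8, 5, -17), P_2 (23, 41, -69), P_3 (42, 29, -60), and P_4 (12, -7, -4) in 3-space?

No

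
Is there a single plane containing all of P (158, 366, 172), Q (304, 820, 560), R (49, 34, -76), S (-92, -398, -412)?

Yes

A normal to the plane through P, Q, R is n = PQ × PR = (16224, -6084, 1014).
The plane has equation n·X = 511056. For S: n·S = 511056.
Equal, so S lies in the plane and all four are coplanar.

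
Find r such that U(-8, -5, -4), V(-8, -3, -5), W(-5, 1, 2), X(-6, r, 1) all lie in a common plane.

-3

Normal to plane UVW: n = (18, -3, -6); plane equation n·P = -105.
Requiring n·X = -105: (-3)r + (-114) = -105.
So r = -3.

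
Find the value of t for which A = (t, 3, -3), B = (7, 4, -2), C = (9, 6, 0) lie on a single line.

Direction BC = (2, 2, 2). From the y-coordinate of A, the parameter along the line is τ = (3 − 4)/2 = -1/2.
Then t = 7 + (-1/2)·(2) = 6.

6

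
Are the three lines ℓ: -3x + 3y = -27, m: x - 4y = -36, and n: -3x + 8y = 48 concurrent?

Lines aᵢx + bᵢy = cᵢ with pairwise distinct directions are concurrent exactly when det[aᵢ bᵢ cᵢ] = 0.
Here the determinant is 0.
It vanishes, so the lines are concurrent at (24, 15).

Yes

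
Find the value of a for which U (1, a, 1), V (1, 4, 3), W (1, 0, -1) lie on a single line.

Collinearity requires UV × UW = 0; each component is linear in a.
The x-component gives (4)a + (-8) = 0, so a = 2.
The remaining components then also vanish.

2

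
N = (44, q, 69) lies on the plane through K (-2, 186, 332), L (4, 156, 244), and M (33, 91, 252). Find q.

Coplanarity requires KL · (KM × KN) = 0.
KL = (6, -30, -88), KM = (35, -95, -80); the triple product is linear in q with coefficient -2600 and constant term 83200.
Setting it to zero: q = 32.

32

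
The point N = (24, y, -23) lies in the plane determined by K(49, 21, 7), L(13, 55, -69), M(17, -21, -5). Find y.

A normal to the plane is n = KL × KM = (-3600, 2000, 2600).
N lies in the plane iff n · KN = 0.
This gives (2000)y + (-30000) = 0, so y = 15.

15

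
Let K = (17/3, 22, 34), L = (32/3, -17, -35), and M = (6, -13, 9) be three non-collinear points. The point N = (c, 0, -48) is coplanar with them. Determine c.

40/3

The plane through K, L, M has equation −1440x + 102y − 162z = -11424.
Substituting N: (-1440)c + (7776) = -11424, so c = 40/3.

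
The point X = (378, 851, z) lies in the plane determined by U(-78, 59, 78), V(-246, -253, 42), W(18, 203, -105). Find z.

The plane through U, V, W has equation 62280x − 34200y + 5760z = -6426360.
Substituting X: (5760)z + (-5562360) = -6426360, so z = -150.

-150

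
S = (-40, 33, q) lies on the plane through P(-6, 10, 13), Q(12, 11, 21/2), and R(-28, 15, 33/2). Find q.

39/2

Coplanarity requires PQ · (PR × PS) = 0.
PQ = (18, 1, -5/2), PR = (-22, 5, 7/2); the triple product is linear in q with coefficient 112 and constant term -2184.
Setting it to zero: q = 39/2.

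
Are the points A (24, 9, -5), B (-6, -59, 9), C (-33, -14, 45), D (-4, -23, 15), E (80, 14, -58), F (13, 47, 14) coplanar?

Yes

The plane through A, B, C has normal n = AB × AC = (-3078, 702, -3186) and equation n·P = -51624.
Checking the remaining points: n·D = -51624, n·E = -51624, n·F = -51624.
All equal -51624, so all 6 points lie in one plane.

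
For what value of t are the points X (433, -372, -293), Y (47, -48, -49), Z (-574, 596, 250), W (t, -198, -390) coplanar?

405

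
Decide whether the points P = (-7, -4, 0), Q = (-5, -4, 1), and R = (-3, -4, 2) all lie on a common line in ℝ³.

PQ = (2, 0, 1), PR = (4, 0, 2).
Each component of PR is 2 times the corresponding component of PQ, so PR = 2·PQ and the points are collinear.

Yes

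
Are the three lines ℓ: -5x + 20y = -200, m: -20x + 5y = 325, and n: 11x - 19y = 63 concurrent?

Intersecting ℓ and m: solving the 2×2 system gives (x, y) = (-20, -15).
Substitute into n: (11)(-20) + (-19)(-15) = 65.
But n requires 63 ≠ 65, so the three lines have no common point.

No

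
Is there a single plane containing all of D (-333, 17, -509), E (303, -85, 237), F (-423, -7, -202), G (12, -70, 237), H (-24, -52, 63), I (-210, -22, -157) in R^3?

No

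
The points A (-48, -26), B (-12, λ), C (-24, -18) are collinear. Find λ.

-14

Collinearity: (B − A) must be parallel to (C − A) = (24, 8).
Cross-multiplying the components: (λ − (-26))·(24) = (36)·(8).
Solving gives λ = -14.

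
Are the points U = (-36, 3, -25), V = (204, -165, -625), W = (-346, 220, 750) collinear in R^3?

UV = (240, -168, -600), UW = (-310, 217, 775).
Each component of UW is -31/24 times the corresponding component of UV, so UW = -31/24·UV and the points are collinear.

Yes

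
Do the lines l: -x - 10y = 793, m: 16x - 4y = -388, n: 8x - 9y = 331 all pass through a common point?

Yes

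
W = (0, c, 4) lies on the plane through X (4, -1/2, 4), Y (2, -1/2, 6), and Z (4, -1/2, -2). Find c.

-1/2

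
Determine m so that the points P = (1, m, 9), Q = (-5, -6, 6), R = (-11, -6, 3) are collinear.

-6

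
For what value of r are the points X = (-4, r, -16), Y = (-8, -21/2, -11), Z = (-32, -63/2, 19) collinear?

-7

Direction YZ = (-24, -21, 30). From the x-coordinate of X, the parameter along the line is τ = (-4 − (-8))/(-24) = -1/6.
Then r = (-21/2) + (-1/6)·(-21) = -7.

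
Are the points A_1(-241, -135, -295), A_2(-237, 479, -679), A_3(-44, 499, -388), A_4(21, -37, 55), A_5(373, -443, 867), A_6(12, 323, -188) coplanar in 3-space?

Yes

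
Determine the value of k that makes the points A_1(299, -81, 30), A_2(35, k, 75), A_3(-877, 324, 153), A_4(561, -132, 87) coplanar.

The points are coplanar iff A_1A_2 · (A_1A_3 × A_1A_4) = 0.
Expanding, this is linear in k: (99258)k + (-1786644) = 0.
So k = 18.

18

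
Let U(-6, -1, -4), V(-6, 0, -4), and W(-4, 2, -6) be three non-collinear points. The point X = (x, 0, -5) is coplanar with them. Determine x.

-5

The plane through U, V, W has equation −2x − 2z = 20.
Substituting X: (-2)x + (10) = 20, so x = -5.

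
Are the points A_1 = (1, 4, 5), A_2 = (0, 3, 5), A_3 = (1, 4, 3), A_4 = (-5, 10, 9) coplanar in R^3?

No

The four points are coplanar iff the 3×3 determinant with rows A_1A_2, A_1A_3, A_1A_4 is zero.
Rows: (-1, -1, 0), (0, 0, -2), (-6, 6, 4).
Expanding along the first row: (-1)(12) − (-1)(-12) + (0)(0) = -24.
Nonzero ⇒ not coplanar.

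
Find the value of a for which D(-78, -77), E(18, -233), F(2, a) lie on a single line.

-207

The three points are collinear iff det[DE; DF] = 0.
This determinant is linear in a: (96)a + (19872) = 0, so a = -207.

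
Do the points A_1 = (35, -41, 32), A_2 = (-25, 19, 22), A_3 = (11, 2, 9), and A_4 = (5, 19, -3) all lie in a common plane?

With A_1 as base: A_1A_2 = (-60, 60, -10), A_1A_3 = (-24, 43, -23), A_1A_4 = (-30, 60, -35).
A_1A_3 × A_1A_4 = (-125, -150, -150).
A_1A_2 · (A_1A_3 × A_1A_4) = 0.
The scalar triple product vanishes, so the four points are coplanar.

Yes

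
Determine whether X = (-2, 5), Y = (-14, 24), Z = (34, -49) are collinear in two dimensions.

XY = (-12, 19), XZ = (36, -54).
If collinear, XZ would be a scalar multiple of XY. But (-12)·(-54) ≠ (19)·(36) (difference -36), so they are not parallel; the points are not collinear.

No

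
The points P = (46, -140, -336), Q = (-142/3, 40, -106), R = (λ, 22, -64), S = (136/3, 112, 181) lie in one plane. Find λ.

16/3

The points are coplanar iff PQ · (PR × PS) = 0.
Expanding, this is linear in λ: (-35100)λ + (187200) = 0.
So λ = 16/3.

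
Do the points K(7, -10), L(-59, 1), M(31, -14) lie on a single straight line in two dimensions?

KL = (-66, 11), KM = (24, -4).
det[KL; KM] = (-66)(-4) − (11)(24) = 0.
The determinant is zero, so the points are collinear.

Yes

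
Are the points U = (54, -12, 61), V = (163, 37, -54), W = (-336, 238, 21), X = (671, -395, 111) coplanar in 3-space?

Yes

A normal to the plane through U, V, W is n = UV × UW = (26790, 49210, 46360).
The plane has equation n·P = 3684100. For X: n·X = 3684100.
Equal, so X lies in the plane and all four are coplanar.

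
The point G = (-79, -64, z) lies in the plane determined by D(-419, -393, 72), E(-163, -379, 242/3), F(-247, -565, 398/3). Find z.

-31/3

A normal to the plane is n = DE × DF = (2340, -14040, -46440).
G lies in the plane iff n · DG = 0.
This gives (-46440)z + (-479880) = 0, so z = -31/3.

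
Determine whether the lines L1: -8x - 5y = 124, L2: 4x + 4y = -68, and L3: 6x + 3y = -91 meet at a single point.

No

Intersecting L1 and L2: solving the 2×2 system gives (x, y) = (-13, -4).
Substitute into L3: (6)(-13) + (3)(-4) = -90.
But L3 requires -91 ≠ -90, so the three lines have no common point.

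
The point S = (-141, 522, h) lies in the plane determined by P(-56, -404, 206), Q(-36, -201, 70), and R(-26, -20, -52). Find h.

The plane through P, Q, R has equation −150x + 1080y + 1590z = -100380.
Substituting S: (1590)h + (584910) = -100380, so h = -431.

-431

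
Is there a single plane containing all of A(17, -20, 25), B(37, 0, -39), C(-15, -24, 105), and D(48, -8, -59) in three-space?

With A as base: AB = (20, 20, -64), AC = (-32, -4, 80), AD = (31, 12, -84).
AC × AD = (-624, -208, -260).
AB · (AC × AD) = 0.
The scalar triple product vanishes, so the four points are coplanar.

Yes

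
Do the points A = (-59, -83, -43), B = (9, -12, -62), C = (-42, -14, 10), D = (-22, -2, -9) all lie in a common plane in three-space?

With A as base: AB = (68, 71, -19), AC = (17, 69, 53), AD = (37, 81, 34).
AC × AD = (-1947, 1383, -1176).
AB · (AC × AD) = -11859.
Since -11859 ≠ 0, the four points are not coplanar.

No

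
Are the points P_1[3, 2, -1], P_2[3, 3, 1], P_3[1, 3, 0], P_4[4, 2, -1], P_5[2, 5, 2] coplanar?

No

The plane through P_1, P_2, P_3 has normal n = P_1P_2 × P_1P_3 = (-1, -4, 2) and equation n·P = -13.
Checking the remaining points: n·P_4 = -14, n·P_5 = -18.
Since n·P_4 = -14 ≠ -13, P_4 is off the plane and the points are not all coplanar.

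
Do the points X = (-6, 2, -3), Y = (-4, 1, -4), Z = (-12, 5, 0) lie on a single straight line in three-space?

XY = (2, -1, -1), XZ = (-6, 3, 3).
XY × XZ = (0, 0, 0).
The cross product vanishes, so the three points are collinear.

Yes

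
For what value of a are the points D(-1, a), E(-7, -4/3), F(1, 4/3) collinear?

The three points are collinear iff det[DE; DF] = 0.
This determinant is linear in a: (8)a + (-16/3) = 0, so a = 2/3.

2/3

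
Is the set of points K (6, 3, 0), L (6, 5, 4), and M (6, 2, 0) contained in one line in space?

KL = (0, 2, 4), KM = (0, -1, 0).
KL × KM = (4, 0, 0).
The cross product is nonzero, so the points do not lie on one line.

No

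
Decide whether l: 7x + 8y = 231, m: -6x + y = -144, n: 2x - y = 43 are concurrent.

Lines aᵢx + bᵢy = cᵢ with pairwise distinct directions are concurrent exactly when det[aᵢ bᵢ cᵢ] = 0.
Here the determinant is -23.
Nonzero, so no common point exists.

No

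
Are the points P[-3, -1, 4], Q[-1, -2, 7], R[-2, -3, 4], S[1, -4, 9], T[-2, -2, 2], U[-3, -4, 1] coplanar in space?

No

The plane through P, Q, R has normal n = PQ × PR = (6, 3, -3) and equation n·X = -33.
Checking the remaining points: n·S = -33, n·T = -24, n·U = -33.
Since n·T = -24 ≠ -33, T is off the plane and the points are not all coplanar.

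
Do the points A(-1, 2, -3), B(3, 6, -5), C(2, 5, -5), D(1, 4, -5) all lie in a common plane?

Yes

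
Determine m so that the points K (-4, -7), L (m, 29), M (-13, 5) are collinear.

The three points are collinear iff det[KL; KM] = 0.
This determinant is linear in m: (12)m + (372) = 0, so m = -31.

-31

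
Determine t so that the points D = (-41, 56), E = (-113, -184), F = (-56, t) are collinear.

6

The three points are collinear iff det[DE; DF] = 0.
This determinant is linear in t: (-72)t + (432) = 0, so t = 6.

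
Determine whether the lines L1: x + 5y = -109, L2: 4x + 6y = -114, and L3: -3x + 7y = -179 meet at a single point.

Intersecting L1 and L2: solving the 2×2 system gives (x, y) = (6, -23).
Substitute into L3: (-3)(6) + (7)(-23) = -179.
This equals -179, so (6, -23) lies on all three lines and they are concurrent.

Yes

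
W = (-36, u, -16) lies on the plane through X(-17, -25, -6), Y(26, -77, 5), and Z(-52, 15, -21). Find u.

-4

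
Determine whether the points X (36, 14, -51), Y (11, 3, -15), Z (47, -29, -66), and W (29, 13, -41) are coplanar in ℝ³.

A normal to the plane through X, Y, Z is n = XY × XZ = (1713, 21, 1196).
The plane has equation n·P = 966. For W: n·W = 914.
914 ≠ 966, so W is off the plane.

No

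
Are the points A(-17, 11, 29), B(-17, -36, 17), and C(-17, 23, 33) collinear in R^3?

AB = (0, -47, -12), AC = (0, 12, 4).
Comparing components 2 and 3: (-47)(4) − (-12)(12) = -44 ≠ 0, so AB and AC are not parallel and the points are not collinear.

No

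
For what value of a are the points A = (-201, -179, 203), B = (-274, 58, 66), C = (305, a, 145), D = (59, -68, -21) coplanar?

-470

Normal to plane ABD: n = (-37881, -51972, -69723); plane equation n·P = 2763300.
Requiring n·C = 2763300: (-51972)a + (-21663540) = 2763300.
So a = -470.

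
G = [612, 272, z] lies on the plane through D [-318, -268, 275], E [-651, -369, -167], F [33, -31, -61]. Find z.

-75

The plane through D, E, F has equation 138690x − 267030y − 43470z = 15506370.
Substituting G: (-43470)z + (12246120) = 15506370, so z = -75.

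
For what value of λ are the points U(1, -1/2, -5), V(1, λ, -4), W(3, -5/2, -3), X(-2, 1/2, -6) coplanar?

-3/2

Coplanarity ⇔ det[UV; UW; UX] = 0.
Expanding, this is linear in λ: (-4)λ + (-6) = 0.
So λ = -3/2.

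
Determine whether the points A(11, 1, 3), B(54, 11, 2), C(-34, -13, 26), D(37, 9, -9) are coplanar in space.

No

The four points are coplanar iff the 3×3 determinant with rows AB, AC, AD is zero.
Rows: (43, 10, -1), (-45, -14, 23), (26, 8, -12).
Expanding along the first row: (43)(-16) − (10)(-58) + (-1)(4) = -112.
Nonzero ⇒ not coplanar.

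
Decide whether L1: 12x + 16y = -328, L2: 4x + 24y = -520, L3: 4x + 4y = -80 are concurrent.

Yes

The three lines meet at one point iff the augmented coefficient matrix [aᵢ bᵢ cᵢ] has rank < 3, i.e. its determinant vanishes.
Here the determinant is 0.
It vanishes, so the lines are concurrent at (2, -22).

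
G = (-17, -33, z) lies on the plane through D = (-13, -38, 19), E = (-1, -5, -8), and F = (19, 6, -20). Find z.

Coplanarity requires DE · (DF × DG) = 0.
DE = (12, 33, -27), DF = (32, 44, -39); the triple product is linear in z with coefficient -528 and constant term 8448.
Setting it to zero: z = 16.

16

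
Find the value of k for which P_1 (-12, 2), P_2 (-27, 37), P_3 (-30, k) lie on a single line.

Collinearity: (P_3 − P_1) must be parallel to (P_2 − P_1) = (-15, 35).
Cross-multiplying the components: (k − 2)·(-15) = (-18)·(35).
Solving gives k = 44.

44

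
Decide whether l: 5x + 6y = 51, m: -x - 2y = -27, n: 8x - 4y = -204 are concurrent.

Yes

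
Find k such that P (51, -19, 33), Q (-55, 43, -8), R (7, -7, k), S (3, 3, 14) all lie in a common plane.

Normal to plane PQS: n = (-276, -46, 644); plane equation n·X = 8050.
Requiring n·R = 8050: (644)k + (-1610) = 8050.
So k = 15.

15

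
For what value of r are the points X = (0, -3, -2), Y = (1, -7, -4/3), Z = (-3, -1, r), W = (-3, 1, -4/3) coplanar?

Coplanarity ⇔ det[XY; XZ; XW] = 0.
Expanding, this is linear in r: (8)r + (16/3) = 0.
So r = -2/3.

-2/3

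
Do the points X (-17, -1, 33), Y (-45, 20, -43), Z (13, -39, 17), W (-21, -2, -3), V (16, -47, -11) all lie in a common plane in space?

Yes

The plane through X, Y, Z has normal n = XY × XZ = (-3224, -2728, 434) and equation n·P = 71858.
Checking the remaining points: n·W = 71858, n·V = 71858.
All equal 71858, so all 5 points lie in one plane.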